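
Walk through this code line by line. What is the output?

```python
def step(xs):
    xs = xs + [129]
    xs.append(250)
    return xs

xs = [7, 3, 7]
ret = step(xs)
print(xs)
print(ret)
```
[7, 3, 7]
[7, 3, 7, 129, 250]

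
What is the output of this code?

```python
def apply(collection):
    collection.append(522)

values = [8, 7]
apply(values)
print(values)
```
[8, 7, 522]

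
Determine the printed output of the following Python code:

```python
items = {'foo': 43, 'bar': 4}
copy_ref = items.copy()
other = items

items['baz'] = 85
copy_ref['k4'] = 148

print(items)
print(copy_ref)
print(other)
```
{'foo': 43, 'bar': 4, 'baz': 85}
{'foo': 43, 'bar': 4, 'k4': 148}
{'foo': 43, 'bar': 4, 'baz': 85}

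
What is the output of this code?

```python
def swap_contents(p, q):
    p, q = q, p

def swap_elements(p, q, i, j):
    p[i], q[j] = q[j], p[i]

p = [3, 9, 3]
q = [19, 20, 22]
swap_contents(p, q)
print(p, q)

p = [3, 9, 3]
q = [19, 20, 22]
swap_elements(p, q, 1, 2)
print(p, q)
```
[3, 9, 3] [19, 20, 22]
[3, 22, 3] [19, 20, 9]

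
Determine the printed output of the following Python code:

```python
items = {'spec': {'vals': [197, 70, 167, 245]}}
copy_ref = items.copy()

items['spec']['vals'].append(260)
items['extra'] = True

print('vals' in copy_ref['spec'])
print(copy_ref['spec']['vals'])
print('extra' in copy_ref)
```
True
[197, 70, 167, 245, 260]
False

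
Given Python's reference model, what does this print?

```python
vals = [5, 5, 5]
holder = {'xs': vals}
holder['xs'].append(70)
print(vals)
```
[5, 5, 5, 70]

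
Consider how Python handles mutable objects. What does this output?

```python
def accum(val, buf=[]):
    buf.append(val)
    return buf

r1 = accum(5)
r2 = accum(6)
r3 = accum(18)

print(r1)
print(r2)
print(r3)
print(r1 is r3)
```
[5, 6, 18]
[5, 6, 18]
[5, 6, 18]
True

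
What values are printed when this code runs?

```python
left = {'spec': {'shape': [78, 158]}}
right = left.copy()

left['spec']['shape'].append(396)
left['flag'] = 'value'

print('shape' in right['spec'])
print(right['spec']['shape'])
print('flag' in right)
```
True
[78, 158, 396]
False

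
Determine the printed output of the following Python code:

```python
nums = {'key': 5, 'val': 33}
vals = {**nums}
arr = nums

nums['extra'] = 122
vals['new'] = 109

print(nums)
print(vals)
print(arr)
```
{'key': 5, 'val': 33, 'extra': 122}
{'key': 5, 'val': 33, 'new': 109}
{'key': 5, 'val': 33, 'extra': 122}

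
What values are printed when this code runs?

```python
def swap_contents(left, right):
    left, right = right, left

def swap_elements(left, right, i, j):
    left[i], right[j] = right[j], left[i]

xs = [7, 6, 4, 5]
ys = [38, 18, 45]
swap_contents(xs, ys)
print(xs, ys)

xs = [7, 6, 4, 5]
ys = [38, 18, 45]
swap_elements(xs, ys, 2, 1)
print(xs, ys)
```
[7, 6, 4, 5] [38, 18, 45]
[7, 6, 18, 5] [38, 4, 45]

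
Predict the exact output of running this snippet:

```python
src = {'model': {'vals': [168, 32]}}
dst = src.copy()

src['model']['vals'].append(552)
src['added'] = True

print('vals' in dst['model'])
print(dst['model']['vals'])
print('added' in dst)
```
True
[168, 32, 552]
False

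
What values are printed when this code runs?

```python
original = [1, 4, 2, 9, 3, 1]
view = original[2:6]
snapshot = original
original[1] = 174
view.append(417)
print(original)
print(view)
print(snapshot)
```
[1, 174, 2, 9, 3, 1]
[2, 9, 3, 1, 417]
[1, 174, 2, 9, 3, 1]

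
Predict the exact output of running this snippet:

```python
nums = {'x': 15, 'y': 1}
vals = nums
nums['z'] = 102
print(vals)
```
{'x': 15, 'y': 1, 'z': 102}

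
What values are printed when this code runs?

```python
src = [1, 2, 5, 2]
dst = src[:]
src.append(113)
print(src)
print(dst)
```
[1, 2, 5, 2, 113]
[1, 2, 5, 2]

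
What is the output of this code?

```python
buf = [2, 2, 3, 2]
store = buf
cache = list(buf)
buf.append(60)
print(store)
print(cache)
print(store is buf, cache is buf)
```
[2, 2, 3, 2, 60]
[2, 2, 3, 2]
True False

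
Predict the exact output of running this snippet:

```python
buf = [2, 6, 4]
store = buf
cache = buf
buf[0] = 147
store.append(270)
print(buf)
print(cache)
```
[147, 6, 4, 270]
[147, 6, 4, 270]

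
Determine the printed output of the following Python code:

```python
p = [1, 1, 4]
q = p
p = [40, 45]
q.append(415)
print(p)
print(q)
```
[40, 45]
[1, 1, 4, 415]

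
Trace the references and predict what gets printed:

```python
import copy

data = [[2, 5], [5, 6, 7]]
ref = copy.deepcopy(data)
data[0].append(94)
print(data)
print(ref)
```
[[2, 5, 94], [5, 6, 7]]
[[2, 5], [5, 6, 7]]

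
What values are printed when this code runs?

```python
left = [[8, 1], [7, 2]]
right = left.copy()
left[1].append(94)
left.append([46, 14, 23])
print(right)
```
[[8, 1], [7, 2, 94]]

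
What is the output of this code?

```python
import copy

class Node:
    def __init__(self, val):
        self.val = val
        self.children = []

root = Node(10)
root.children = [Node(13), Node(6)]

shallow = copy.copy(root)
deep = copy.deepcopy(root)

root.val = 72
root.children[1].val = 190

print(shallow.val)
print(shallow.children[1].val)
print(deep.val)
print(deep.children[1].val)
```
10
190
10
6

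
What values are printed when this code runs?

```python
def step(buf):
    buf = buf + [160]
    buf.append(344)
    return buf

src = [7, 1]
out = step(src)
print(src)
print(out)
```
[7, 1]
[7, 1, 160, 344]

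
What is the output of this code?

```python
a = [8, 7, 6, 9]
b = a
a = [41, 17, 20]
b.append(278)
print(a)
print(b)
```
[41, 17, 20]
[8, 7, 6, 9, 278]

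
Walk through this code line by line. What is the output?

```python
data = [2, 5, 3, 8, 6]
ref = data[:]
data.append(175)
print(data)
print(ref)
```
[2, 5, 3, 8, 6, 175]
[2, 5, 3, 8, 6]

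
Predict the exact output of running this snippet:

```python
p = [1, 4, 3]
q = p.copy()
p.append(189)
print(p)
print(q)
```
[1, 4, 3, 189]
[1, 4, 3]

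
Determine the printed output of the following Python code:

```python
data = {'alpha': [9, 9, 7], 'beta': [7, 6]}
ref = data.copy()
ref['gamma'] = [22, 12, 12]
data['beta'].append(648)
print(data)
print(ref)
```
{'alpha': [9, 9, 7], 'beta': [7, 6, 648]}
{'alpha': [9, 9, 7], 'beta': [7, 6, 648], 'gamma': [22, 12, 12]}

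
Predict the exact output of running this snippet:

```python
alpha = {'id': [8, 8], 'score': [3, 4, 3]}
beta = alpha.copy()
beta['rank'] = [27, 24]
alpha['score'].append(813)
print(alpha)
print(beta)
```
{'id': [8, 8], 'score': [3, 4, 3, 813]}
{'id': [8, 8], 'score': [3, 4, 3, 813], 'rank': [27, 24]}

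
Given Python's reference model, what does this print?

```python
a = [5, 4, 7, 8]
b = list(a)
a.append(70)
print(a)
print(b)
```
[5, 4, 7, 8, 70]
[5, 4, 7, 8]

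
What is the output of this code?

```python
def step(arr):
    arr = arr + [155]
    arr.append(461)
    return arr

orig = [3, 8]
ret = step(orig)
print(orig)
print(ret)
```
[3, 8]
[3, 8, 155, 461]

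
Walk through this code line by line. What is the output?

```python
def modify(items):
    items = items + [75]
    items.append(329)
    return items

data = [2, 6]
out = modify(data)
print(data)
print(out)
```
[2, 6]
[2, 6, 75, 329]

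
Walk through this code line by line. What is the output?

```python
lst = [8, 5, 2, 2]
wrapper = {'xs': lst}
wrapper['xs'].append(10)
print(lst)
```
[8, 5, 2, 2, 10]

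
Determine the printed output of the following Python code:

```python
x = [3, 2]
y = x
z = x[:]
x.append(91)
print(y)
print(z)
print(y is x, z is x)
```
[3, 2, 91]
[3, 2]
True False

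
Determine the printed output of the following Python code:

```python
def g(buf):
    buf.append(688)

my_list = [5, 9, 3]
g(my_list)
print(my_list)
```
[5, 9, 3, 688]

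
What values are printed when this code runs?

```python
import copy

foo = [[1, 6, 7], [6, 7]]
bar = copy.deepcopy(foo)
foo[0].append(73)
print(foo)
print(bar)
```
[[1, 6, 7, 73], [6, 7]]
[[1, 6, 7], [6, 7]]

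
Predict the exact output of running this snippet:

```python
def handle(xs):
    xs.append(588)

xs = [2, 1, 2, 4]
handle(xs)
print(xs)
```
[2, 1, 2, 4, 588]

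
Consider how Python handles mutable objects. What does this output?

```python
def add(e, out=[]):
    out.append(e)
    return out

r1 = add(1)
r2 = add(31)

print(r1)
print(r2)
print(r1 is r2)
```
[1, 31]
[1, 31]
True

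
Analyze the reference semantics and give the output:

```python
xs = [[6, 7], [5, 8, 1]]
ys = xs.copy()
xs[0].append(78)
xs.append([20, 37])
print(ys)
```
[[6, 7, 78], [5, 8, 1]]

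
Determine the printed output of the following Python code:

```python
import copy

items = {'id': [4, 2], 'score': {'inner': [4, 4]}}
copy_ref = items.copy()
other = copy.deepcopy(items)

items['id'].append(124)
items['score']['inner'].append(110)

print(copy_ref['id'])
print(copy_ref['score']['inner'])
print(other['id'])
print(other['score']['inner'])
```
[4, 2, 124]
[4, 4, 110]
[4, 2]
[4, 4]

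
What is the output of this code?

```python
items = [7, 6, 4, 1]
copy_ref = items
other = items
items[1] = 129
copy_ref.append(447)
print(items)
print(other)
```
[7, 129, 4, 1, 447]
[7, 129, 4, 1, 447]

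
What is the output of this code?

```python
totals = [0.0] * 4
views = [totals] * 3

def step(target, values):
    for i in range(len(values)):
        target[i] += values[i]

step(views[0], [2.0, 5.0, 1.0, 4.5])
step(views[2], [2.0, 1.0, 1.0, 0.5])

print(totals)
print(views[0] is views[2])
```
[4.0, 6.0, 2.0, 5.0]
True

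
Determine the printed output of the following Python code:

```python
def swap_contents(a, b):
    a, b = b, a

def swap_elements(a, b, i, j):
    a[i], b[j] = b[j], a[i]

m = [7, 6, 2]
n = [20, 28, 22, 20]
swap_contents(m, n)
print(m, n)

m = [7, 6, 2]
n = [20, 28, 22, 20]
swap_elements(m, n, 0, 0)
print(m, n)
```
[7, 6, 2] [20, 28, 22, 20]
[20, 6, 2] [7, 28, 22, 20]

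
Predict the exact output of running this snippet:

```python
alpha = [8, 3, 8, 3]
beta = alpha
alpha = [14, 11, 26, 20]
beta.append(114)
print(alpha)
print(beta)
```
[14, 11, 26, 20]
[8, 3, 8, 3, 114]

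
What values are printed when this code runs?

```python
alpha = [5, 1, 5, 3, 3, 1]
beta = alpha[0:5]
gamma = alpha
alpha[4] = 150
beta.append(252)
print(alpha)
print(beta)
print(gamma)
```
[5, 1, 5, 3, 150, 1]
[5, 1, 5, 3, 3, 252]
[5, 1, 5, 3, 150, 1]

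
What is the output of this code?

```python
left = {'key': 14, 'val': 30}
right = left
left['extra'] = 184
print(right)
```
{'key': 14, 'val': 30, 'extra': 184}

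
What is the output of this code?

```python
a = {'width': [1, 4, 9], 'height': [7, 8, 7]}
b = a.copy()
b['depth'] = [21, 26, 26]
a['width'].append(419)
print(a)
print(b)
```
{'width': [1, 4, 9, 419], 'height': [7, 8, 7]}
{'width': [1, 4, 9, 419], 'height': [7, 8, 7], 'depth': [21, 26, 26]}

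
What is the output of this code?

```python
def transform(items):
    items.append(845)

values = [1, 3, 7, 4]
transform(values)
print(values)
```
[1, 3, 7, 4, 845]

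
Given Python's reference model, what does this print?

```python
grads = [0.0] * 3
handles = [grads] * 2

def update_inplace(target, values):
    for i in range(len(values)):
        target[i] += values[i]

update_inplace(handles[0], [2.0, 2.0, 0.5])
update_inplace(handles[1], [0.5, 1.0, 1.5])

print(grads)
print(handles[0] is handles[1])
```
[2.5, 3.0, 2.0]
True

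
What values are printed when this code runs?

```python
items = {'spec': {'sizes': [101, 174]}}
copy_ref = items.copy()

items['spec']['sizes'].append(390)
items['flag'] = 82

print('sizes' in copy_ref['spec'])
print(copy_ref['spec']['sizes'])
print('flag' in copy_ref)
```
True
[101, 174, 390]
False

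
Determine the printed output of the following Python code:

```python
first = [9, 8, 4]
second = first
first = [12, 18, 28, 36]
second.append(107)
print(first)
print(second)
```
[12, 18, 28, 36]
[9, 8, 4, 107]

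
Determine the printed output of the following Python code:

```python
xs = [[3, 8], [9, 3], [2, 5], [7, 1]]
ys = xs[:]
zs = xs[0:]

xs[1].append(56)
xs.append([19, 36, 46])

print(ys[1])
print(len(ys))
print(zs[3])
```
[9, 3, 56]
4
[7, 1]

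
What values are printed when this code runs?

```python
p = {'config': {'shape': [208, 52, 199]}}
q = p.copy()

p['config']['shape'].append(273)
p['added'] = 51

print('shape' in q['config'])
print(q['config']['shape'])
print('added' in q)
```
True
[208, 52, 199, 273]
False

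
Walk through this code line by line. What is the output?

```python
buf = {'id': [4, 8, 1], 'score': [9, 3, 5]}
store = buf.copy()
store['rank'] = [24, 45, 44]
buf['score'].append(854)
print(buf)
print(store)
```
{'id': [4, 8, 1], 'score': [9, 3, 5, 854]}
{'id': [4, 8, 1], 'score': [9, 3, 5, 854], 'rank': [24, 45, 44]}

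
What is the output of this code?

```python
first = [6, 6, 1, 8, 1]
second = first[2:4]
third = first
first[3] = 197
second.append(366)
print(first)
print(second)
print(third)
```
[6, 6, 1, 197, 1]
[1, 8, 366]
[6, 6, 1, 197, 1]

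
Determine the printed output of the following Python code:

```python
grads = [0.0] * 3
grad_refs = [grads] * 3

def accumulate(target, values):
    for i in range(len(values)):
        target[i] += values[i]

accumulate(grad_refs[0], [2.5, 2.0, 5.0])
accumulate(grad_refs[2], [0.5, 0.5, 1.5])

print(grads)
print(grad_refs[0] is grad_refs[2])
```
[3.0, 2.5, 6.5]
True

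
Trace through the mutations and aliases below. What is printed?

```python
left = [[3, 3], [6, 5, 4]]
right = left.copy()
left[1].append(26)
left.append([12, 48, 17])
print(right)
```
[[3, 3], [6, 5, 4, 26]]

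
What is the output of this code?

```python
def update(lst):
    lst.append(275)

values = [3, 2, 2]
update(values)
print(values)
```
[3, 2, 2, 275]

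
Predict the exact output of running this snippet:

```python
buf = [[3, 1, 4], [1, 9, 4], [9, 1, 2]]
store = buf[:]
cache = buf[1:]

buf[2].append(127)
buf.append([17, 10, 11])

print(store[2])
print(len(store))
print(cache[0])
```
[9, 1, 2, 127]
3
[1, 9, 4]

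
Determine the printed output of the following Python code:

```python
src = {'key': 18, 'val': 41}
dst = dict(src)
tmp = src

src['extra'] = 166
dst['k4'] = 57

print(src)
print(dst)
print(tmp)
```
{'key': 18, 'val': 41, 'extra': 166}
{'key': 18, 'val': 41, 'k4': 57}
{'key': 18, 'val': 41, 'extra': 166}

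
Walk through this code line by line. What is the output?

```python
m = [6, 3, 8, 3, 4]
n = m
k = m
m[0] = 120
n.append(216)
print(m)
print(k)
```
[120, 3, 8, 3, 4, 216]
[120, 3, 8, 3, 4, 216]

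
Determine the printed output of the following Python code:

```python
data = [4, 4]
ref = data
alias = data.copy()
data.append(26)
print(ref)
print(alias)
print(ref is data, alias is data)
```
[4, 4, 26]
[4, 4]
True False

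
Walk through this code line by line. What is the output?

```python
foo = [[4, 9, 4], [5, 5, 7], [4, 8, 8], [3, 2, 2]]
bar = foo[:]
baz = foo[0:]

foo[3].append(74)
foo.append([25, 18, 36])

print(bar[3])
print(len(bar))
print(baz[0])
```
[3, 2, 2, 74]
4
[4, 9, 4]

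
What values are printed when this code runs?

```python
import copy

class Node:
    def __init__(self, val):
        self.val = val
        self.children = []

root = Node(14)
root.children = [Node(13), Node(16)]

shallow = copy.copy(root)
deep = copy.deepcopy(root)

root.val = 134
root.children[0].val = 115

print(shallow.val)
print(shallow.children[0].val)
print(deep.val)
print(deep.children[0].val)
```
14
115
14
13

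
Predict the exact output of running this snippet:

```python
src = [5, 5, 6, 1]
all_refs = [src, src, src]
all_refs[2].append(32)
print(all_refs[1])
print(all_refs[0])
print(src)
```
[5, 5, 6, 1, 32]
[5, 5, 6, 1, 32]
[5, 5, 6, 1, 32]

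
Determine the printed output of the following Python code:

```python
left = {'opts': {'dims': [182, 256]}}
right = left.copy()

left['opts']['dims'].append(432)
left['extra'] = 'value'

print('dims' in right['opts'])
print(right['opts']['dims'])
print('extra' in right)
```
True
[182, 256, 432]
False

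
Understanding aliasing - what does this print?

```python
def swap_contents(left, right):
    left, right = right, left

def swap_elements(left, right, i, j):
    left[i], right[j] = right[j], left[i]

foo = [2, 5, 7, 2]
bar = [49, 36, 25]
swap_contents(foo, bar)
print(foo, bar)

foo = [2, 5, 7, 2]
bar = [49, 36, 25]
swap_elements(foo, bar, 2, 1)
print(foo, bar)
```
[2, 5, 7, 2] [49, 36, 25]
[2, 5, 36, 2] [49, 7, 25]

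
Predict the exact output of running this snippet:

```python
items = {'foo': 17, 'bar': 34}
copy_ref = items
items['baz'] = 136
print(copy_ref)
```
{'foo': 17, 'bar': 34, 'baz': 136}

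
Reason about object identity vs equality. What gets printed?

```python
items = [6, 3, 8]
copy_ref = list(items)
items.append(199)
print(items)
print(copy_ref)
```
[6, 3, 8, 199]
[6, 3, 8]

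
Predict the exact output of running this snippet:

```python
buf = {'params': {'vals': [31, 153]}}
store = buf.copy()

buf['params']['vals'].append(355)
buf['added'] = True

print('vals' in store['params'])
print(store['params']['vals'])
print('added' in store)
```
True
[31, 153, 355]
False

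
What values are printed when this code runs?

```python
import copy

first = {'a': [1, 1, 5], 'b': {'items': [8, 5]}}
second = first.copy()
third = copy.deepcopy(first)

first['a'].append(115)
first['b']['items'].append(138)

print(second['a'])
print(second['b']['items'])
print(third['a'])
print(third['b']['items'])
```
[1, 1, 5, 115]
[8, 5, 138]
[1, 1, 5]
[8, 5]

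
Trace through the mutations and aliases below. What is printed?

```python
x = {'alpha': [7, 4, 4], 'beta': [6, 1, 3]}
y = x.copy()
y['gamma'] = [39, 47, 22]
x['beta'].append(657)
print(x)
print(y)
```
{'alpha': [7, 4, 4], 'beta': [6, 1, 3, 657]}
{'alpha': [7, 4, 4], 'beta': [6, 1, 3, 657], 'gamma': [39, 47, 22]}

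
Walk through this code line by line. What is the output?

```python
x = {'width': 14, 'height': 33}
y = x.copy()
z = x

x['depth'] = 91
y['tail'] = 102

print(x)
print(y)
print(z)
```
{'width': 14, 'height': 33, 'depth': 91}
{'width': 14, 'height': 33, 'tail': 102}
{'width': 14, 'height': 33, 'depth': 91}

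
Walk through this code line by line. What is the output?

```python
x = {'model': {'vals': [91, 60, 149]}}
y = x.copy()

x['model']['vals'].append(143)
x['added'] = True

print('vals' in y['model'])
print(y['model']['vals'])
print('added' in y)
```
True
[91, 60, 149, 143]
False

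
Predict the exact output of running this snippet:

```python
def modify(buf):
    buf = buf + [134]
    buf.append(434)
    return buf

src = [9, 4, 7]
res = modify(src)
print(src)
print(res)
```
[9, 4, 7]
[9, 4, 7, 134, 434]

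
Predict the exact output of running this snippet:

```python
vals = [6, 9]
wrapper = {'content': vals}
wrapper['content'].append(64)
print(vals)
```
[6, 9, 64]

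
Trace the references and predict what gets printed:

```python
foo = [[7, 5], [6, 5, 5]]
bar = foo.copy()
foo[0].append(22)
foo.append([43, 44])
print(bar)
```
[[7, 5, 22], [6, 5, 5]]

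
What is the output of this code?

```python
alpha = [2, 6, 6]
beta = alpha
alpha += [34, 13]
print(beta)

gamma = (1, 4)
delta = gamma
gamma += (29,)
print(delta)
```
[2, 6, 6, 34, 13]
(1, 4)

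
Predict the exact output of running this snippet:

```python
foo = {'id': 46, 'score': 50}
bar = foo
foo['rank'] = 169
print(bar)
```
{'id': 46, 'score': 50, 'rank': 169}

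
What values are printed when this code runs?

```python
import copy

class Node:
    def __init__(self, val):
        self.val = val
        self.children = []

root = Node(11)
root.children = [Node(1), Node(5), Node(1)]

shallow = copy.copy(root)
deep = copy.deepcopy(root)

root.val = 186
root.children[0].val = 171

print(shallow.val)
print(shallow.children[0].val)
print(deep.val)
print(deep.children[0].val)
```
11
171
11
1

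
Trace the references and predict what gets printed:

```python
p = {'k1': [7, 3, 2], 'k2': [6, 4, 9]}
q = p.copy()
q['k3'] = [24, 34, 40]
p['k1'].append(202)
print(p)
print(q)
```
{'k1': [7, 3, 2, 202], 'k2': [6, 4, 9]}
{'k1': [7, 3, 2, 202], 'k2': [6, 4, 9], 'k3': [24, 34, 40]}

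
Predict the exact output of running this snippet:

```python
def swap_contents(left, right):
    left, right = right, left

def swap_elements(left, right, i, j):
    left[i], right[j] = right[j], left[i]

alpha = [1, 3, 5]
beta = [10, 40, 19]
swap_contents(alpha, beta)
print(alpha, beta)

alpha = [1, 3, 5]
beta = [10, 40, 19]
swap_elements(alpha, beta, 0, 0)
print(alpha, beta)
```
[1, 3, 5] [10, 40, 19]
[10, 3, 5] [1, 40, 19]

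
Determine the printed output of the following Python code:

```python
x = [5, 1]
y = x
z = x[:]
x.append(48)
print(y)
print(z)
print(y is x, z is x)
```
[5, 1, 48]
[5, 1]
True False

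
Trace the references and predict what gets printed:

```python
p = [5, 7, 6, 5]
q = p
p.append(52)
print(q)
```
[5, 7, 6, 5, 52]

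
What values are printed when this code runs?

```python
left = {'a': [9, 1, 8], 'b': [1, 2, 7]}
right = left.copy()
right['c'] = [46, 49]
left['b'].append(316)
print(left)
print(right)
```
{'a': [9, 1, 8], 'b': [1, 2, 7, 316]}
{'a': [9, 1, 8], 'b': [1, 2, 7, 316], 'c': [46, 49]}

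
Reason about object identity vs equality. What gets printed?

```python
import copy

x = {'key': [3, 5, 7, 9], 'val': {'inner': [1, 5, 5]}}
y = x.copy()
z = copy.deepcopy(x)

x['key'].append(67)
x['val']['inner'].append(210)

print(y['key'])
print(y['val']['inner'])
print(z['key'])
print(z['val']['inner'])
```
[3, 5, 7, 9, 67]
[1, 5, 5, 210]
[3, 5, 7, 9]
[1, 5, 5]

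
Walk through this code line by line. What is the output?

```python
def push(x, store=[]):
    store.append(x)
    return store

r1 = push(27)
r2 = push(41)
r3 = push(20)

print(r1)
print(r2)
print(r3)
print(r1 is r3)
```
[27, 41, 20]
[27, 41, 20]
[27, 41, 20]
True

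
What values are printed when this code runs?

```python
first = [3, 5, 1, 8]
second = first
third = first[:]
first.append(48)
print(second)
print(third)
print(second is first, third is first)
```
[3, 5, 1, 8, 48]
[3, 5, 1, 8]
True False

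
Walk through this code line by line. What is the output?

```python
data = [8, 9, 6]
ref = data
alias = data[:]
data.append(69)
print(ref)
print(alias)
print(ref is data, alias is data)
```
[8, 9, 6, 69]
[8, 9, 6]
True False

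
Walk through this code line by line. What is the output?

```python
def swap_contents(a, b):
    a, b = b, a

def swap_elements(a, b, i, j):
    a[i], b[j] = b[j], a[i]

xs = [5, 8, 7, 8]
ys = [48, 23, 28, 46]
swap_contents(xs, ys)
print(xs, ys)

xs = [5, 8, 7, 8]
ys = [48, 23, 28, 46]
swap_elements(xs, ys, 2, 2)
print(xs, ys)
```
[5, 8, 7, 8] [48, 23, 28, 46]
[5, 8, 28, 8] [48, 23, 7, 46]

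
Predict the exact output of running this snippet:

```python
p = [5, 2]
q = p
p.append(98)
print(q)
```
[5, 2, 98]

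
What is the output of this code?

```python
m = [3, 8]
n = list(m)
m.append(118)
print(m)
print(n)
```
[3, 8, 118]
[3, 8]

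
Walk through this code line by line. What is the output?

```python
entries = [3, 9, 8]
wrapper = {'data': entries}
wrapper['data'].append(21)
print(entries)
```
[3, 9, 8, 21]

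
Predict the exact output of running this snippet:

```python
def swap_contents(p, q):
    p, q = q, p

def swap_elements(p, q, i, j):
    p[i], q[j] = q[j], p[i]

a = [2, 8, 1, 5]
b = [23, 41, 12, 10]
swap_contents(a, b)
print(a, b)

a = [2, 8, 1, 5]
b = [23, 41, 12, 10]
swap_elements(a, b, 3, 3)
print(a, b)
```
[2, 8, 1, 5] [23, 41, 12, 10]
[2, 8, 1, 10] [23, 41, 12, 5]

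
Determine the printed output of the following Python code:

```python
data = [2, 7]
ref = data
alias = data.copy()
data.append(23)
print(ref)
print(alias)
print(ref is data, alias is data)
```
[2, 7, 23]
[2, 7]
True False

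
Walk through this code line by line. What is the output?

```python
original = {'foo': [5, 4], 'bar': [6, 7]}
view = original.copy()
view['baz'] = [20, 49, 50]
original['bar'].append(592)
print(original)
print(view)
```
{'foo': [5, 4], 'bar': [6, 7, 592]}
{'foo': [5, 4], 'bar': [6, 7, 592], 'baz': [20, 49, 50]}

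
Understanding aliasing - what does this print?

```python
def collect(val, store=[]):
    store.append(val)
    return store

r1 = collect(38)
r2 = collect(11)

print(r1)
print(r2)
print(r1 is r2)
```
[38, 11]
[38, 11]
True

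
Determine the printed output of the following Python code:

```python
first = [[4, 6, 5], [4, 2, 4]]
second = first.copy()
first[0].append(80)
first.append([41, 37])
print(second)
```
[[4, 6, 5, 80], [4, 2, 4]]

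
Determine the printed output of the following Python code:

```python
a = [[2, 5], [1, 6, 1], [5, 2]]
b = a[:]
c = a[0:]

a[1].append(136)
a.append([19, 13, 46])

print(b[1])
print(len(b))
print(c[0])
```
[1, 6, 1, 136]
3
[2, 5]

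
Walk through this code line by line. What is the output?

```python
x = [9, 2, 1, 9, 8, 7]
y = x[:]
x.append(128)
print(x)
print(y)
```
[9, 2, 1, 9, 8, 7, 128]
[9, 2, 1, 9, 8, 7]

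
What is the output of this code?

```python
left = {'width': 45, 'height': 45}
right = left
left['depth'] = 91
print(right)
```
{'width': 45, 'height': 45, 'depth': 91}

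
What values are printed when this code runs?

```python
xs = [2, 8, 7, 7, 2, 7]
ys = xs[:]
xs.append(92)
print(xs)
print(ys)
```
[2, 8, 7, 7, 2, 7, 92]
[2, 8, 7, 7, 2, 7]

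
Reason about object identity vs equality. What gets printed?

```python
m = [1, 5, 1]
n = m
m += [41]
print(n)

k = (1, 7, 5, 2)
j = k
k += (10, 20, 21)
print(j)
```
[1, 5, 1, 41]
(1, 7, 5, 2)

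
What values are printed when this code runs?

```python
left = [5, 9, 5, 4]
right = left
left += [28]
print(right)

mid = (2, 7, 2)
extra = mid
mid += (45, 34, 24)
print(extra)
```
[5, 9, 5, 4, 28]
(2, 7, 2)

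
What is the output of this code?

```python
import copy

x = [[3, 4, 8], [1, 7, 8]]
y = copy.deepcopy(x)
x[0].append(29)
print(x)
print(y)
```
[[3, 4, 8, 29], [1, 7, 8]]
[[3, 4, 8], [1, 7, 8]]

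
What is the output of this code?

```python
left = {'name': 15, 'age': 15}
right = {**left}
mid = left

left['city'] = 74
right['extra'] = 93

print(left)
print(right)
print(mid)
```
{'name': 15, 'age': 15, 'city': 74}
{'name': 15, 'age': 15, 'extra': 93}
{'name': 15, 'age': 15, 'city': 74}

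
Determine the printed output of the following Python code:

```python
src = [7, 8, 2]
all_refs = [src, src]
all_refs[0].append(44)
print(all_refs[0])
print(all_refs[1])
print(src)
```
[7, 8, 2, 44]
[7, 8, 2, 44]
[7, 8, 2, 44]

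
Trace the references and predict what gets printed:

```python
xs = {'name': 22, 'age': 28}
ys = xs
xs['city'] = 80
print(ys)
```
{'name': 22, 'age': 28, 'city': 80}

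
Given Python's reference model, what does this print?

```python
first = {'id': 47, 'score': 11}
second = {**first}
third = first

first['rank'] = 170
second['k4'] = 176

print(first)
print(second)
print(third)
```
{'id': 47, 'score': 11, 'rank': 170}
{'id': 47, 'score': 11, 'k4': 176}
{'id': 47, 'score': 11, 'rank': 170}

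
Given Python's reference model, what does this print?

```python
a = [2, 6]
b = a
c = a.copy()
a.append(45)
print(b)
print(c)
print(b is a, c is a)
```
[2, 6, 45]
[2, 6]
True False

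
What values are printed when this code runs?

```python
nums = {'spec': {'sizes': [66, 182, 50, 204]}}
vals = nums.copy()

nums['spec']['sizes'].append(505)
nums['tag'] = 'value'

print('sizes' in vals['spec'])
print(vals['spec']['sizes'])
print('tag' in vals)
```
True
[66, 182, 50, 204, 505]
False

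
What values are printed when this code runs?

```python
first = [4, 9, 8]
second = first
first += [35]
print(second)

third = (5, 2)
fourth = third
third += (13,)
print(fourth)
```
[4, 9, 8, 35]
(5, 2)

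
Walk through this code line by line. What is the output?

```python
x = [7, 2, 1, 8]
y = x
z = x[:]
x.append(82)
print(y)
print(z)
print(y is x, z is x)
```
[7, 2, 1, 8, 82]
[7, 2, 1, 8]
True False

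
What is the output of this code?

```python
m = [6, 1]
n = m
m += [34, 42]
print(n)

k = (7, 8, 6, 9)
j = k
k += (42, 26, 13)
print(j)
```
[6, 1, 34, 42]
(7, 8, 6, 9)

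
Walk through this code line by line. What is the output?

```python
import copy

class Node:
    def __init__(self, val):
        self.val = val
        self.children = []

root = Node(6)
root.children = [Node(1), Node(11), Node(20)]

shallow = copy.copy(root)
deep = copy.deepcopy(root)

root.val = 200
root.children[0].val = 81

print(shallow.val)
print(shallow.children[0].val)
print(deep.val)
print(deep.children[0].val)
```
6
81
6
1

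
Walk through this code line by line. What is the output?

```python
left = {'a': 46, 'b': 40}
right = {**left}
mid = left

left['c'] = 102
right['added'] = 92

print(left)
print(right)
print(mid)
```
{'a': 46, 'b': 40, 'c': 102}
{'a': 46, 'b': 40, 'added': 92}
{'a': 46, 'b': 40, 'c': 102}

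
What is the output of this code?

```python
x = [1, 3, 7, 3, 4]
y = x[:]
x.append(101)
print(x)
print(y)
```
[1, 3, 7, 3, 4, 101]
[1, 3, 7, 3, 4]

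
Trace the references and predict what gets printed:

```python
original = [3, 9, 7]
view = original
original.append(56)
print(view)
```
[3, 9, 7, 56]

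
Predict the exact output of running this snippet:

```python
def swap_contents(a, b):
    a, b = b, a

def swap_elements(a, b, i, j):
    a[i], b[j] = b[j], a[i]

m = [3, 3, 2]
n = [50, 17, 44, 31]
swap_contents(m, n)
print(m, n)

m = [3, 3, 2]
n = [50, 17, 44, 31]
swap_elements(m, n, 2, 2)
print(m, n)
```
[3, 3, 2] [50, 17, 44, 31]
[3, 3, 44] [50, 17, 2, 31]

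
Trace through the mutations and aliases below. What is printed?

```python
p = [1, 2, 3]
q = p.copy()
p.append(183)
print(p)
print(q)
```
[1, 2, 3, 183]
[1, 2, 3]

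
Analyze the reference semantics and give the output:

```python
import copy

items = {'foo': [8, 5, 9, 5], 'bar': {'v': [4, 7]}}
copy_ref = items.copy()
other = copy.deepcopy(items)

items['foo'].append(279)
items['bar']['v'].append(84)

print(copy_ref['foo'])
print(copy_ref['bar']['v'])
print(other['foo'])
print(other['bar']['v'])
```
[8, 5, 9, 5, 279]
[4, 7, 84]
[8, 5, 9, 5]
[4, 7]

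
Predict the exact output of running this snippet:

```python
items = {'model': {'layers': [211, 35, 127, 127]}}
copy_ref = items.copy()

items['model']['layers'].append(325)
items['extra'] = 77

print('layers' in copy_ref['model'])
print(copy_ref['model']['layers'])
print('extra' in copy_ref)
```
True
[211, 35, 127, 127, 325]
False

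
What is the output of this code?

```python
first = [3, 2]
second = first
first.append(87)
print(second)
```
[3, 2, 87]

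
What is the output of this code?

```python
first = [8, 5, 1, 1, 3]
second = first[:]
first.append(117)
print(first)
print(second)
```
[8, 5, 1, 1, 3, 117]
[8, 5, 1, 1, 3]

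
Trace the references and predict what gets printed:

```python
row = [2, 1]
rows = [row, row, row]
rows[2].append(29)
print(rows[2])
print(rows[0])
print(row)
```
[2, 1, 29]
[2, 1, 29]
[2, 1, 29]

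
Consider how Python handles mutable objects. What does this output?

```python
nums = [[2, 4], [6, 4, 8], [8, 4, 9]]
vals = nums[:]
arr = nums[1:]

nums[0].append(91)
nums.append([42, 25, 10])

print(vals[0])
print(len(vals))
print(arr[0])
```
[2, 4, 91]
3
[6, 4, 8]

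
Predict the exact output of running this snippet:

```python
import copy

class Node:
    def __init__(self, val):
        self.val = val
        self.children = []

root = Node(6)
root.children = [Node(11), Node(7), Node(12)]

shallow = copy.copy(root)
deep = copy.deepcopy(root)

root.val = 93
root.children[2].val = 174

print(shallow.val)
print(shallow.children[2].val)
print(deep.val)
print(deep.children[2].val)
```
6
174
6
12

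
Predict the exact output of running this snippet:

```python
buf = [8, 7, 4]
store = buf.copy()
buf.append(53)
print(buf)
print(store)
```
[8, 7, 4, 53]
[8, 7, 4]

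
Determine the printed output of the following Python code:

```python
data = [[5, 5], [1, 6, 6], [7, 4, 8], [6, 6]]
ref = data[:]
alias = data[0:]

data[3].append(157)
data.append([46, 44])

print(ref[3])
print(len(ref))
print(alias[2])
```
[6, 6, 157]
4
[7, 4, 8]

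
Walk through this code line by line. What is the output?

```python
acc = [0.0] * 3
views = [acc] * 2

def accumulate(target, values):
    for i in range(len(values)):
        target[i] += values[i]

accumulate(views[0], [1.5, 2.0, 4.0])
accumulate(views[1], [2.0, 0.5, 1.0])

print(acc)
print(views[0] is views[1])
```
[3.5, 2.5, 5.0]
True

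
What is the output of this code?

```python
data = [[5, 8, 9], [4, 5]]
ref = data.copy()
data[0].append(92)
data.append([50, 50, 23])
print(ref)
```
[[5, 8, 9, 92], [4, 5]]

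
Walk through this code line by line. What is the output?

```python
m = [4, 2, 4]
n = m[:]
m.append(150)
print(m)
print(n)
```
[4, 2, 4, 150]
[4, 2, 4]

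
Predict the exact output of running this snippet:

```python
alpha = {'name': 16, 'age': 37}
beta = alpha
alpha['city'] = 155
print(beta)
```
{'name': 16, 'age': 37, 'city': 155}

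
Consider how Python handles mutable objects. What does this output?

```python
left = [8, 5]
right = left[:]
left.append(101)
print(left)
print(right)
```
[8, 5, 101]
[8, 5]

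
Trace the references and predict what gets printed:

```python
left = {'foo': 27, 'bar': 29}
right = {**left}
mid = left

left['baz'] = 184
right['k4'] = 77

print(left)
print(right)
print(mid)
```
{'foo': 27, 'bar': 29, 'baz': 184}
{'foo': 27, 'bar': 29, 'k4': 77}
{'foo': 27, 'bar': 29, 'baz': 184}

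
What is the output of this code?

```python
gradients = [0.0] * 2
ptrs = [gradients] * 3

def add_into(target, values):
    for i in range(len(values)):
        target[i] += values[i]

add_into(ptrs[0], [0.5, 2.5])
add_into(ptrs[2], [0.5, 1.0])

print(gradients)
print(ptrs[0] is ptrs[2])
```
[1.0, 3.5]
True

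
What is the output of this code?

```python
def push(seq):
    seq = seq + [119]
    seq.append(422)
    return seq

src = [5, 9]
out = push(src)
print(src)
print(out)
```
[5, 9]
[5, 9, 119, 422]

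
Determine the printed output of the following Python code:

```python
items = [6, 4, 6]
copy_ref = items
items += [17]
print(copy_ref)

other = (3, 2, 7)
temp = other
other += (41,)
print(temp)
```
[6, 4, 6, 17]
(3, 2, 7)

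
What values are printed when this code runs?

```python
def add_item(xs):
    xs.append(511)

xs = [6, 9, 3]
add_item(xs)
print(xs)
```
[6, 9, 3, 511]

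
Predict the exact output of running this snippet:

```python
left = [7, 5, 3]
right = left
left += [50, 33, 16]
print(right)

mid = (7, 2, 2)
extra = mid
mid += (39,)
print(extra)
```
[7, 5, 3, 50, 33, 16]
(7, 2, 2)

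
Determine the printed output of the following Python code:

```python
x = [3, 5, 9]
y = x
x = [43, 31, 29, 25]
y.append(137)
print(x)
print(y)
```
[43, 31, 29, 25]
[3, 5, 9, 137]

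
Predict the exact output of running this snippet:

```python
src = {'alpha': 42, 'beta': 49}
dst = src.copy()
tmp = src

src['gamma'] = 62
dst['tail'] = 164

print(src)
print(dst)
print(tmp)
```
{'alpha': 42, 'beta': 49, 'gamma': 62}
{'alpha': 42, 'beta': 49, 'tail': 164}
{'alpha': 42, 'beta': 49, 'gamma': 62}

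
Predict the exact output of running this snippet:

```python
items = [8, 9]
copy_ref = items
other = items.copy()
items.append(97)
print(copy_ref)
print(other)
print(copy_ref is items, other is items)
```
[8, 9, 97]
[8, 9]
True False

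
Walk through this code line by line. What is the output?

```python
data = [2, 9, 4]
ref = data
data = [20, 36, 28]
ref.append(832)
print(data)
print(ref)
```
[20, 36, 28]
[2, 9, 4, 832]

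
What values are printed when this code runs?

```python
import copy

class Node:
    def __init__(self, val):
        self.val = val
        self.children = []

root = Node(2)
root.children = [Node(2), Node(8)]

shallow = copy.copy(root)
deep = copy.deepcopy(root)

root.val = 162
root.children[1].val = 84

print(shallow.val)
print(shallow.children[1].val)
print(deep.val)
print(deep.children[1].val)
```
2
84
2
8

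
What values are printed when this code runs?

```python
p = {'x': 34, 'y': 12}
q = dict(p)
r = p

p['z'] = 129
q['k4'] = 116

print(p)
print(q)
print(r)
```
{'x': 34, 'y': 12, 'z': 129}
{'x': 34, 'y': 12, 'k4': 116}
{'x': 34, 'y': 12, 'z': 129}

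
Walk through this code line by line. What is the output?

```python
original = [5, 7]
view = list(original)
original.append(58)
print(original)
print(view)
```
[5, 7, 58]
[5, 7]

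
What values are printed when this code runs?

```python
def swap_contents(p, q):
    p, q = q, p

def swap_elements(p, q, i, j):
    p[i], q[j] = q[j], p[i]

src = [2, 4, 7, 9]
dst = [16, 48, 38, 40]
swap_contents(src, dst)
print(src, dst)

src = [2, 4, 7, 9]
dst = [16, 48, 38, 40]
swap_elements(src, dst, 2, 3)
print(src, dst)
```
[2, 4, 7, 9] [16, 48, 38, 40]
[2, 4, 40, 9] [16, 48, 38, 7]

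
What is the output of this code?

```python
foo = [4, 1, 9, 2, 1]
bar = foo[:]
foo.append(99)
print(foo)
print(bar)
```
[4, 1, 9, 2, 1, 99]
[4, 1, 9, 2, 1]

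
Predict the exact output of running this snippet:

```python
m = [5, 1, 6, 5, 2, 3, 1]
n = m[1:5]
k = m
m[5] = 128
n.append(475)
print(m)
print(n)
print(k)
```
[5, 1, 6, 5, 2, 128, 1]
[1, 6, 5, 2, 475]
[5, 1, 6, 5, 2, 128, 1]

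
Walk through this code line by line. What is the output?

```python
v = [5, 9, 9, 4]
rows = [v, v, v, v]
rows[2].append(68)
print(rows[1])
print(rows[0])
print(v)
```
[5, 9, 9, 4, 68]
[5, 9, 9, 4, 68]
[5, 9, 9, 4, 68]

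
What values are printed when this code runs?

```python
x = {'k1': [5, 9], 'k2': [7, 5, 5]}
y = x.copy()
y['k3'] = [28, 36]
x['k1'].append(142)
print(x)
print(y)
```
{'k1': [5, 9, 142], 'k2': [7, 5, 5]}
{'k1': [5, 9, 142], 'k2': [7, 5, 5], 'k3': [28, 36]}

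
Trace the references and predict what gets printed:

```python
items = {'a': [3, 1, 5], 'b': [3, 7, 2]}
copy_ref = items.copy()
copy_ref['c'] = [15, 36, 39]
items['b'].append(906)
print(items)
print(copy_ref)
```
{'a': [3, 1, 5], 'b': [3, 7, 2, 906]}
{'a': [3, 1, 5], 'b': [3, 7, 2, 906], 'c': [15, 36, 39]}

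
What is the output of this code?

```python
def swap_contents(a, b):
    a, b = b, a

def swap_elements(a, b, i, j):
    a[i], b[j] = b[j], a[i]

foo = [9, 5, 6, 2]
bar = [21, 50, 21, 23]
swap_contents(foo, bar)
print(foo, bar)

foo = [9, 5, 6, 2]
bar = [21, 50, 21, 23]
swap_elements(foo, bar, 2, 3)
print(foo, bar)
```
[9, 5, 6, 2] [21, 50, 21, 23]
[9, 5, 23, 2] [21, 50, 21, 6]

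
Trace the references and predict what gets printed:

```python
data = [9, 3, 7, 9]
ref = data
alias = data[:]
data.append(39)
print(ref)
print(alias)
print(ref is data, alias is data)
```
[9, 3, 7, 9, 39]
[9, 3, 7, 9]
True False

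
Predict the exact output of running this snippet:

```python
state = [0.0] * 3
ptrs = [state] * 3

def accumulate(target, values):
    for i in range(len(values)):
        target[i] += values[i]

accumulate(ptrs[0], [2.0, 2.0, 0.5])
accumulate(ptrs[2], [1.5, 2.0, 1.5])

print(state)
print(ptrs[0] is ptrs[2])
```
[3.5, 4.0, 2.0]
True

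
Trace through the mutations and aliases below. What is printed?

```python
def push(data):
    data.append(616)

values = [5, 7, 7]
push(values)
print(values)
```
[5, 7, 7, 616]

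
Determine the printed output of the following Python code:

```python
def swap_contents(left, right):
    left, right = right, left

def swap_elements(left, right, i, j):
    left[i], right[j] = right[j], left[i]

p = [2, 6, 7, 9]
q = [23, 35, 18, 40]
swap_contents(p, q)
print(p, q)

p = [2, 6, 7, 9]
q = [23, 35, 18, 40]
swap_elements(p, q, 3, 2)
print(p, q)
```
[2, 6, 7, 9] [23, 35, 18, 40]
[2, 6, 7, 18] [23, 35, 9, 40]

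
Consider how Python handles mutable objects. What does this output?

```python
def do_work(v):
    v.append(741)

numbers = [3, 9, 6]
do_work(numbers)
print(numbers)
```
[3, 9, 6, 741]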